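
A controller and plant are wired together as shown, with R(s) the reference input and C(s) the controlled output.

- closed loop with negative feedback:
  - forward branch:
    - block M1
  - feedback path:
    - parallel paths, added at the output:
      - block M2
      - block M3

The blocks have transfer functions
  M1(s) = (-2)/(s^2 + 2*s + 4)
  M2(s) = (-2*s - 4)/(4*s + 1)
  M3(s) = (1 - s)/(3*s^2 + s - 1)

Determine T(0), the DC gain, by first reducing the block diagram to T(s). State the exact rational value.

First reduce the diagram to T(s).

(1) parallel reduction of M2, M3: (-6*s^3 - 18*s^2 + s + 5)/(12*s^3 + 7*s^2 - 3*s - 1)
(2) feedback reduction of M1, (M2+M3): (-24*s^3 - 14*s^2 + 6*s + 2)/(12*s^5 + 31*s^4 + 71*s^3 + 57*s^2 - 16*s - 14)
The step-2 result is T(s). Setting s = 0: T(0) = 2/(-14) = -1/7.

Answer: -1/7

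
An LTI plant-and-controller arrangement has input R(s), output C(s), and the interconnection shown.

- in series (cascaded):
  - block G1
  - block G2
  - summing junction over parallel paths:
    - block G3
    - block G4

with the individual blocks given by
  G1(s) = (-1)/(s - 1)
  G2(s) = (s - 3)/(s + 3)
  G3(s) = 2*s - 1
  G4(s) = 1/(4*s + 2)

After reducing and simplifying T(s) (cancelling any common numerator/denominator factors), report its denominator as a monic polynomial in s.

Answer: s^3 + 5*s^2/2 - 2*s - 3/2

Working:
Step 1. add G3, G4 (parallel), giving (8*s^2 - 1)/(4*s + 2)
Step 2. series reduction of G1, G2, (G3+G4), giving (-8*s^3 + 24*s^2 + s - 3)/(4*s^3 + 10*s^2 - 8*s - 6)
The result of step 2 is T(s) in lowest terms. Its denominator has leading coefficient 4; dividing the denominator through by 4 makes it monic.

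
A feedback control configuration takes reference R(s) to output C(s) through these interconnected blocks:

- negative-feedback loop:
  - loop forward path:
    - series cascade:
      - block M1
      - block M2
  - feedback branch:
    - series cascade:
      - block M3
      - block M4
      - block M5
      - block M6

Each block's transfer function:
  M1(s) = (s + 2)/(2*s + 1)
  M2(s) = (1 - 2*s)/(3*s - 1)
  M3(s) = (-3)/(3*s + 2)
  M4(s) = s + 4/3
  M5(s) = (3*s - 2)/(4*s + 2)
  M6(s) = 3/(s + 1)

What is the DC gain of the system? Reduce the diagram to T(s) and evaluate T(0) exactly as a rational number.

Reducing step by step:

Step 1. cascade M1, M2 = (-2*s^2 - 3*s + 2)/(6*s^2 + s - 1)
Step 2. reduce the series chain M3, M4, M5, M6 = (-27*s^2 - 18*s + 24)/(12*s^3 + 26*s^2 + 18*s + 4)
Step 3. collapse the loop ((M1*M2) forward, (M3*M4*M5*M6) return) = (-24*s^5 - 88*s^4 - 90*s^3 - 10*s^2 + 24*s + 8)/(72*s^5 + 222*s^4 + 239*s^3 - 32*s^2 - 122*s + 44)
The step-3 result is T(s). Setting s = 0: T(0) = 8/44 = 2/11.

Answer: 2/11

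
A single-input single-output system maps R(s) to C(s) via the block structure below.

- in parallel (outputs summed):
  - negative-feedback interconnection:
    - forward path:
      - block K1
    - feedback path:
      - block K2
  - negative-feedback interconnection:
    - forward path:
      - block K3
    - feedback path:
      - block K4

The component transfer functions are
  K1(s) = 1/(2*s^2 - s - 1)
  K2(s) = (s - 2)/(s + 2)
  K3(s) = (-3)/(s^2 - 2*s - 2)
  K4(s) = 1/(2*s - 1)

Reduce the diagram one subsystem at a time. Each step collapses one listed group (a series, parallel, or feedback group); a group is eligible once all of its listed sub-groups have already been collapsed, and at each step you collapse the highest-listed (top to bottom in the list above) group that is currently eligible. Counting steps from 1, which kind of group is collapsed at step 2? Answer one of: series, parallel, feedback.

The answer is feedback.

Reasoning:
Step 1: collapse the loop (K1 forward, K2 return)
Step 2: apply the feedback formula to K3, K4
Step 3: parallel reduction of [K1/(1+K1*K2)], [K3/(1+K3*K4)]
Step 2 collapses a feedback group.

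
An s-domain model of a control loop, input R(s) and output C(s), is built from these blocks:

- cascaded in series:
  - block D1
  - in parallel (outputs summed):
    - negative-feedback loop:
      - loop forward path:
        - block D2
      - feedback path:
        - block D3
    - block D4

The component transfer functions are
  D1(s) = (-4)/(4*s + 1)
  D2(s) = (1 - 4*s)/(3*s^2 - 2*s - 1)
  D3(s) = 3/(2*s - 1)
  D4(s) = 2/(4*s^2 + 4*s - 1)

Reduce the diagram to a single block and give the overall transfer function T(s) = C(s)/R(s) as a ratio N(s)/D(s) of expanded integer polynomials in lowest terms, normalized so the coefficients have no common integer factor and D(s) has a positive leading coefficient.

Answer: (128*s^4 - 16*s^3 - 56*s^2 + 136*s - 36)/(96*s^6 + 8*s^5 - 332*s^4 - 182*s^3 + 87*s^2 + 12*s - 4)

Working:
[1] feedback reduction of D2, D3 -> (-8*s^2 + 6*s - 1)/(6*s^3 - 7*s^2 - 12*s + 4)
[2] add [D2/(1+D2*D3)], D4 (parallel) -> (-32*s^4 + 4*s^3 + 14*s^2 - 34*s + 9)/(24*s^5 - 4*s^4 - 82*s^3 - 25*s^2 + 28*s - 4)
[3] reduce the series chain D1, ([D2/(1+D2*D3)]+D4): this yields T(s), and no further normalization is needed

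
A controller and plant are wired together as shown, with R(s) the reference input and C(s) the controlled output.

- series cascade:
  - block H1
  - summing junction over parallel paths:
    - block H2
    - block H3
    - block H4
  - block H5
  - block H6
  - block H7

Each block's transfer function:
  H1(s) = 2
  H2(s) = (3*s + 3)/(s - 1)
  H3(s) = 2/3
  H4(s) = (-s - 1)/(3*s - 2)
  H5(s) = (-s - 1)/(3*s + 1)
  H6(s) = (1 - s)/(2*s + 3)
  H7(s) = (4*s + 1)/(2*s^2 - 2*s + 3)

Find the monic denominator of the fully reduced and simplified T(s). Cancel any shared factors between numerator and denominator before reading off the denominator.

First reduce the diagram to T(s).

[1] reduce the parallel group H2, H3, H4 = (30*s^2 - s - 11)/(9*s^2 - 15*s + 6)
[2] combine H1, (H2+H3+H4), H5, H6, H7 in series = (240*s^4 + 292*s^3 - 38*s^2 - 112*s - 22)/(108*s^5 + 18*s^4 - 42*s^3 + 231*s^2 - 81*s - 54)
Step 2 gives the fully reduced T(s), with no common factor left to cancel. The denominator's leading coefficient is 108, so divide each of its coefficients by 108 to get the monic form.

Answer: s^5 + s^4/6 - 7*s^3/18 + 77*s^2/36 - 3*s/4 - 1/2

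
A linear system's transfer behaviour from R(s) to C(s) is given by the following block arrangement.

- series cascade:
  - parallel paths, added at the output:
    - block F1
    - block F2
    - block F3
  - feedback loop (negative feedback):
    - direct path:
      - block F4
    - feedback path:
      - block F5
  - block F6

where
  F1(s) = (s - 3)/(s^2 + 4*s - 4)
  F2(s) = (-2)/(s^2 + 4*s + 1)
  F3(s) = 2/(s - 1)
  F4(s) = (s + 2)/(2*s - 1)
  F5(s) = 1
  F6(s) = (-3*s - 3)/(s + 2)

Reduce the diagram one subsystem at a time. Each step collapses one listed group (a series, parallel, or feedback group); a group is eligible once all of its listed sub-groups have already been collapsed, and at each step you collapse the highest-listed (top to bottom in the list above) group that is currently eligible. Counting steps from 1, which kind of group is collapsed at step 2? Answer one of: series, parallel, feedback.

[1] parallel reduction of F1, F2, F3
[2] close the feedback loop around F4, F5
[3] cascade (F1+F2+F3), [F4/(1+F4*F5)], F6
Step 2: feedback.

Answer: feedback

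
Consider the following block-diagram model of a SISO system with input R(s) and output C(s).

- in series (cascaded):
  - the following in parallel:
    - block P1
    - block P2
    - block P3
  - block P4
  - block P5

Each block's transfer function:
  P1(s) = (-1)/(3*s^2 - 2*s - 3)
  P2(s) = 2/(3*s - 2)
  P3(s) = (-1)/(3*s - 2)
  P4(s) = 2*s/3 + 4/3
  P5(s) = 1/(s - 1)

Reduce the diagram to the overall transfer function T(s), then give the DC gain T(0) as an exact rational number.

(1) combine P1, P2, P3 in parallel: (3*s^2 - 5*s - 1)/(9*s^3 - 12*s^2 - 5*s + 6)
(2) multiply (P1+P2+P3), P4, P5 (series): (6*s^3 + 2*s^2 - 22*s - 4)/(27*s^4 - 63*s^3 + 21*s^2 + 33*s - 18)
DC gain: substitute s = 0 into T(s) from step 2: T(0) = -4/(-18) = 2/9.

Hence the answer: 2/9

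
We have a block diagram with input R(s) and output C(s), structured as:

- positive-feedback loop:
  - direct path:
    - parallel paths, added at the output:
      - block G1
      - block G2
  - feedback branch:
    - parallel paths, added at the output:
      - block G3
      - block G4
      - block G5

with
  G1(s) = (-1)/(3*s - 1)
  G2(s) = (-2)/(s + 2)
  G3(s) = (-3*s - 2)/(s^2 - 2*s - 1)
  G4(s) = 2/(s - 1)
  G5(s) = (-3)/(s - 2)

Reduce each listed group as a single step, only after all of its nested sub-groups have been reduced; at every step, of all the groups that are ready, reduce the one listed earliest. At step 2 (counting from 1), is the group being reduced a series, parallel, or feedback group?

Answer: parallel

Working:
Step 1: reduce the parallel group G1, G2
Step 2: combine G3, G4, G5 in parallel
Step 3: close the feedback loop around (G1+G2), (G3+G4+G5)
Step 2 collapses a parallel group.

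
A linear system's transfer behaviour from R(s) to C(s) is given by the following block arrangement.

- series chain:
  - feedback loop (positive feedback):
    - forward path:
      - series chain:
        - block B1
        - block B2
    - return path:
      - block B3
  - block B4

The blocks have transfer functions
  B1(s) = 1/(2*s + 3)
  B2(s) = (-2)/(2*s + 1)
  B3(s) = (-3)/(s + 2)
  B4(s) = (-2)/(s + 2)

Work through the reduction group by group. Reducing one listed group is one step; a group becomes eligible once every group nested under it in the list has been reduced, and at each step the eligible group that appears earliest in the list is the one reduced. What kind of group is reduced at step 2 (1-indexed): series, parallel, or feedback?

Reducing step by step:

(1) combine B1, B2 in series
(2) feedback reduction of (B1*B2), B3
(3) multiply [(B1*B2)/(1-(B1*B2)*B3)], B4 (series)
Step 2 collapses a feedback group.

Answer: feedback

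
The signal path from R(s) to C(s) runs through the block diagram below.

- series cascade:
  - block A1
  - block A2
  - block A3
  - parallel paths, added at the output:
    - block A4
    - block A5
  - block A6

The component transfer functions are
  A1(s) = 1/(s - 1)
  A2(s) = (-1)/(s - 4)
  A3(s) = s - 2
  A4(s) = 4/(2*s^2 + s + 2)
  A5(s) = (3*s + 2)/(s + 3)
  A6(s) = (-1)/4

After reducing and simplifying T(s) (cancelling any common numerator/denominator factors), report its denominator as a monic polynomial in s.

The answer is s^5 - 3*s^4/2 - 11*s^3 + 9*s^2/2 - 5*s + 12.

Reasoning:
[1] combine A4, A5 in parallel: (6*s^3 + 7*s^2 + 12*s + 16)/(2*s^3 + 7*s^2 + 5*s + 6)
[2] reduce the series chain A1, A2, A3, (A4+A5), A6: (6*s^4 - 5*s^3 - 2*s^2 - 8*s - 32)/(8*s^5 - 12*s^4 - 88*s^3 + 36*s^2 - 40*s + 96)
The result of step 2 is T(s) in lowest terms. Its denominator has leading coefficient 8; dividing the denominator through by 8 makes it monic.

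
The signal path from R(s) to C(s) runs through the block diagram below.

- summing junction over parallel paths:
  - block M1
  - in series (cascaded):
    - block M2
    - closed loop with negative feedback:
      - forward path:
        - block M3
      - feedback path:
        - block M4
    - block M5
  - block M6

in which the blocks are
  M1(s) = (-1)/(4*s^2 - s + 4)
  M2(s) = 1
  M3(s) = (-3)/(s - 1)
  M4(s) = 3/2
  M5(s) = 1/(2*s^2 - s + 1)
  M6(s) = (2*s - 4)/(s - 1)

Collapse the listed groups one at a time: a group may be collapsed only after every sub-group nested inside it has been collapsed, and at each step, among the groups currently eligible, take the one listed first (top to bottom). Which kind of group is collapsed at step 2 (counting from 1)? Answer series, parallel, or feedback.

Answer: series

Working:
(1) apply the feedback formula to M3, M4
(2) multiply M2, [M3/(1+M3*M4)], M5 (series)
(3) reduce the parallel group M1, (M2*[M3/(1+M3*M4)]*M5), M6
The group at step 2 is a series group.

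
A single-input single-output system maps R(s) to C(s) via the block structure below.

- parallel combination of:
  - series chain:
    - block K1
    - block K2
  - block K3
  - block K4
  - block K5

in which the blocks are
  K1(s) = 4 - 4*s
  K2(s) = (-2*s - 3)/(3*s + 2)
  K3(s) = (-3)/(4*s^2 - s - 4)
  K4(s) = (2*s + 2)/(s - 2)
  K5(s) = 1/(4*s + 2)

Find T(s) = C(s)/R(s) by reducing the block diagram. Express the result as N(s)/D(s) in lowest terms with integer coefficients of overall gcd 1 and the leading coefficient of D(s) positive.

Answer: (128*s^6 - 64*s^5 - 316*s^4 + 397*s^3 + 346*s^2 - 332*s - 184)/(48*s^5 - 52*s^4 - 134*s^3 + 32*s^2 + 104*s + 32)

Working:
Step 1 - reduce the series chain K1, K2: (8*s^2 + 4*s - 12)/(3*s + 2)
Step 2 - parallel reduction of (K1*K2), K3, K4, K5, giving the overall T(s)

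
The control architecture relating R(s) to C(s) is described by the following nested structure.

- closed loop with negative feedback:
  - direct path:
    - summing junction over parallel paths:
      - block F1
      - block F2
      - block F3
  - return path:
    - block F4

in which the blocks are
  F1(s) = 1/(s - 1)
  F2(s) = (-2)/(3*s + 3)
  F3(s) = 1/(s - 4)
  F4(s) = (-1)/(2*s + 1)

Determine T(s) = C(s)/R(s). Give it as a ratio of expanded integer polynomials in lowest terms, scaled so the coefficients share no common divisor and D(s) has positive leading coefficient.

The answer is (8*s^3 + 6*s^2 - 45*s - 23)/(6*s^4 - 21*s^3 - 22*s^2 + 20*s + 35).

Reasoning:
(1) add F1, F2, F3 (parallel), giving (4*s^2 + s - 23)/(3*s^3 - 12*s^2 - 3*s + 12)
(2) collapse the loop ((F1+F2+F3) forward, F4 return); the result is T(s) itself (integer coefficients, no common factor, positive leading denominator coefficient)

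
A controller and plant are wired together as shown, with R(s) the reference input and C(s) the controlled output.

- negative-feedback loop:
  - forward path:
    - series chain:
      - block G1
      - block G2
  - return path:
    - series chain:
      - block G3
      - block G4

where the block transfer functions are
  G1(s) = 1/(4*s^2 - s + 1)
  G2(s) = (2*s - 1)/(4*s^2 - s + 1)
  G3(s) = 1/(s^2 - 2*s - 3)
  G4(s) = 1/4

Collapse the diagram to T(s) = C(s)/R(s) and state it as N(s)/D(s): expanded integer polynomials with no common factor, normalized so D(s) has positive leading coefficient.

[1] reduce the series chain G1, G2: (2*s - 1)/(16*s^4 - 8*s^3 + 9*s^2 - 2*s + 1)
[2] reduce the series chain G3, G4: 1/(4*s^2 - 8*s - 12)
[3] reduce the feedback loop with forward (G1*G2) and return (G3*G4), giving the overall T(s)

Final answer: (8*s^3 - 20*s^2 - 16*s + 12)/(64*s^6 - 160*s^5 - 92*s^4 + 16*s^3 - 88*s^2 + 18*s - 13)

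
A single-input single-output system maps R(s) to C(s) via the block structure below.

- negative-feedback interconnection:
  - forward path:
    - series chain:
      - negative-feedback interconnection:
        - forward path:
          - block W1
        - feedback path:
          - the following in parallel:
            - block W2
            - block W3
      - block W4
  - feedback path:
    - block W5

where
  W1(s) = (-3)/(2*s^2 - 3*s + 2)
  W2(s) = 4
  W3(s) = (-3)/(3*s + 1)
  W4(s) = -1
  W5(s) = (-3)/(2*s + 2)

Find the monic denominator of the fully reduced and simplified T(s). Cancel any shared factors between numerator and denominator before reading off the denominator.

1. reduce the parallel group W2, W3 gives (12*s + 1)/(3*s + 1)
2. collapse the loop (W1 forward, (W2+W3) return) gives (-9*s - 3)/(6*s^3 - 7*s^2 - 33*s - 1)
3. reduce the series chain [W1/(1+W1*(W2+W3))], W4 gives (9*s + 3)/(6*s^3 - 7*s^2 - 33*s - 1)
4. close the feedback loop around ([W1/(1+W1*(W2+W3))]*W4), W5 gives (18*s^2 + 24*s + 6)/(12*s^4 - 2*s^3 - 80*s^2 - 95*s - 11)
Step 4 gives the fully reduced T(s), with no common factor left to cancel. The denominator's leading coefficient is 12, so divide each of its coefficients by 12 to get the monic form.

Hence the answer: s^4 - s^3/6 - 20*s^2/3 - 95*s/12 - 11/12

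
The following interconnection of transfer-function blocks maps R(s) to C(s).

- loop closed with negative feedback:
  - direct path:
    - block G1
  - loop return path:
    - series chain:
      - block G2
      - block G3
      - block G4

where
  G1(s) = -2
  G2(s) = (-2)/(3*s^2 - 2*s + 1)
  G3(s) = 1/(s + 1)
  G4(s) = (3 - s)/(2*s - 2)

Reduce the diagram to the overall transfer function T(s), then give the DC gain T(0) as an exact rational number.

(1) reduce the series chain G2, G3, G4, giving (s - 3)/(3*s^4 - 2*s^3 - 2*s^2 + 2*s - 1)
(2) collapse the loop (G1 forward, (G2*G3*G4) return), giving (-6*s^4 + 4*s^3 + 4*s^2 - 4*s + 2)/(3*s^4 - 2*s^3 - 2*s^2 + 5)
Step 2 gives the overall T(s). Then T(0) = 2/5.

Hence the answer: 2/5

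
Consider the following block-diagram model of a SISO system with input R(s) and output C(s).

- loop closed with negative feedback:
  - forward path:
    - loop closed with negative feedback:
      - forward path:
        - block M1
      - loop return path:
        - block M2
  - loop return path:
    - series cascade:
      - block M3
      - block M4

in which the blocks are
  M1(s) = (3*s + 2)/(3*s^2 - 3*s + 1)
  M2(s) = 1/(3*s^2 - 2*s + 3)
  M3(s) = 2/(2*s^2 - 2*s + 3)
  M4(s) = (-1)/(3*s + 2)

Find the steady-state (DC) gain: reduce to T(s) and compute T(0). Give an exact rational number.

(1) collapse the loop (M1 forward, M2 return) -> (9*s^3 + 5*s + 6)/(9*s^4 - 15*s^3 + 18*s^2 - 8*s + 5)
(2) cascade M3, M4 -> (-2)/(6*s^3 - 2*s^2 + 5*s + 6)
(3) apply the feedback formula to [M1/(1+M1*M2)], (M3*M4) -> (18*s^5 - 18*s^4 + 37*s^3 + 2*s^2 + 3*s + 18)/(18*s^6 - 48*s^5 + 93*s^4 - 97*s^3 + 74*s^2 - 30*s + 9)
The step-3 result is T(s). Setting s = 0: T(0) = 18/9 = 2.

Therefore the answer is 2.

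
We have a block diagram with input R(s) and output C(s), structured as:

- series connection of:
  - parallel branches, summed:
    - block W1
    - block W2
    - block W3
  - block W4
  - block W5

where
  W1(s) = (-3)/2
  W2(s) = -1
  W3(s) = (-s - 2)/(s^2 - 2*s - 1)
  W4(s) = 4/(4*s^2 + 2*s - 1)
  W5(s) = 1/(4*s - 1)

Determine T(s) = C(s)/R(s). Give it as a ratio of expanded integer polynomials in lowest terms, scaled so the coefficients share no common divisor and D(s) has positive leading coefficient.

[1] parallel reduction of W1, W2, W3 -> (-5*s^2 + 8*s + 1)/(2*s^2 - 4*s - 2)
[2] cascade (W1+W2+W3), W4, W5 - this is the overall T(s), already in the required normalized form

Hence the answer: (-10*s^2 + 16*s + 2)/(16*s^5 - 28*s^4 - 30*s^3 + 9*s^2 + 4*s - 1)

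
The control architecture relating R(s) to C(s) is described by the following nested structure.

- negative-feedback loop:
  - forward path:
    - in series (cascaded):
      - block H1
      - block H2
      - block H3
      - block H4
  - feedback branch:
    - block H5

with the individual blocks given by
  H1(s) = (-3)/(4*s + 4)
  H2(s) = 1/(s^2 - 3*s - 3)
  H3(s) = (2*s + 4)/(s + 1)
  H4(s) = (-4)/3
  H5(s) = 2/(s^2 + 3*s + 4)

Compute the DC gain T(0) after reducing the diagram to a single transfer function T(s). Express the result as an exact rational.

Step 1: multiply H1, H2, H3, H4 (series) gives (2*s + 4)/(s^4 - s^3 - 8*s^2 - 9*s - 3)
Step 2: close the feedback loop around (H1*H2*H3*H4), H5 gives (2*s^3 + 10*s^2 + 20*s + 16)/(s^6 + 2*s^5 - 7*s^4 - 37*s^3 - 62*s^2 - 41*s - 4)
Evaluating the step-2 result (the overall T(s)) at s = 0 gives T(0) = 16/(-4) = -4.

Therefore the answer is -4.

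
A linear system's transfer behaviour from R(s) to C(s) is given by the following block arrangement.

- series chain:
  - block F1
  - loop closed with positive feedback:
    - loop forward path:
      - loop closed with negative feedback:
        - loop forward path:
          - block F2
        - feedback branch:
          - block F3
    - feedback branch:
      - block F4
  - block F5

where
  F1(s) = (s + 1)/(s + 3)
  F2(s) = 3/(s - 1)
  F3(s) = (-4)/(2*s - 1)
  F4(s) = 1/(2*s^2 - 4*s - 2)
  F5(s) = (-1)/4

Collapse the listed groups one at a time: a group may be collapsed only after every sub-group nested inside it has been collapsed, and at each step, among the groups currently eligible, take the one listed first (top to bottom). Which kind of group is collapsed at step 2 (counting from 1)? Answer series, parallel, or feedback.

[1] collapse the loop (F2 forward, F3 return)
[2] feedback reduction of [F2/(1+F2*F3)], F4
[3] multiply F1, [[F2/(1+F2*F3)]/(1-[F2/(1+F2*F3)]*F4)], F5 (series)
Step 2: feedback.

Final answer: feedback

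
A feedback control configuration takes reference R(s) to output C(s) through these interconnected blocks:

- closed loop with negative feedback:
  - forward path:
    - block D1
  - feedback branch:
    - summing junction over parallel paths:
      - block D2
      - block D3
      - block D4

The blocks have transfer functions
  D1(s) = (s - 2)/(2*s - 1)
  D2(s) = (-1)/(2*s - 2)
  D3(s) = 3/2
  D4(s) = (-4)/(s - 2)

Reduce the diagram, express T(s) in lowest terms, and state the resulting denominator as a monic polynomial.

1. sum the parallel branches D2, D3, D4: (3*s^2 - 18*s + 16)/(2*s^2 - 6*s + 4)
2. collapse the loop (D1 forward, (D2+D3+D4) return): (2*s^2 - 6*s + 4)/(7*s^2 - 24*s + 18)
The result of step 2 is T(s) in lowest terms. Its denominator has leading coefficient 7; dividing the denominator through by 7 makes it monic.

Answer: s^2 - 24*s/7 + 18/7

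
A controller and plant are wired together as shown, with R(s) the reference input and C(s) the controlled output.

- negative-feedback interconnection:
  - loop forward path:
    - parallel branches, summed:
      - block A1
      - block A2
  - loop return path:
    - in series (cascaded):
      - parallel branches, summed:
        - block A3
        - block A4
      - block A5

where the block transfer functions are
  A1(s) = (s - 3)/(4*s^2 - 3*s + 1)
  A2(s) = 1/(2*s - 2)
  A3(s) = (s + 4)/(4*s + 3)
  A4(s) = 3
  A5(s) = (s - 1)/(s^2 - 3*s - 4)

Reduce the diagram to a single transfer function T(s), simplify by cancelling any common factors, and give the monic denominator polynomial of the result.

Step 1. combine A1, A2 in parallel: (6*s^2 - 11*s + 7)/(8*s^3 - 14*s^2 + 8*s - 2)
Step 2. sum the parallel branches A3, A4: (13*s + 13)/(4*s + 3)
Step 3. series reduction of (A3+A4), A5: (13*s - 13)/(4*s^2 - 13*s - 12)
Step 4. feedback reduction of (A1+A2), ((A3+A4)*A5): (24*s^4 - 122*s^3 + 99*s^2 + 41*s - 84)/(32*s^5 - 160*s^4 + 196*s^3 - 165*s^2 + 164*s - 67)
That last expression is T(s), already simplified. Scaling its denominator by 1/32 (the reciprocal of the leading coefficient) yields the monic denominator.

Answer: s^5 - 5*s^4 + 49*s^3/8 - 165*s^2/32 + 41*s/8 - 67/32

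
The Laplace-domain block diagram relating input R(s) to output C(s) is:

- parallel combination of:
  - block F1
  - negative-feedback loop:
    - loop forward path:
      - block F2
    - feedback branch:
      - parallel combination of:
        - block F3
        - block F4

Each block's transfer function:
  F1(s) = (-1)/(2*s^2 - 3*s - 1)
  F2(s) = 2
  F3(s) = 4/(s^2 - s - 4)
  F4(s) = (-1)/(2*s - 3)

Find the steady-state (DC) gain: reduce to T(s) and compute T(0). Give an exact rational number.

1. parallel reduction of F3, F4: (-s^2 + 9*s - 8)/(2*s^3 - 5*s^2 - 5*s + 12)
2. apply the feedback formula to F2, (F3+F4): (4*s^3 - 10*s^2 - 10*s + 24)/(2*s^3 - 7*s^2 + 13*s - 4)
3. parallel reduction of F1, [F2/(1+F2*(F3+F4))]: (8*s^5 - 32*s^4 + 4*s^3 + 95*s^2 - 75*s - 20)/(4*s^5 - 20*s^4 + 45*s^3 - 40*s^2 - s + 4)
Evaluating the step-3 result (the overall T(s)) at s = 0 gives T(0) = -20/4 = -5.

Answer: -5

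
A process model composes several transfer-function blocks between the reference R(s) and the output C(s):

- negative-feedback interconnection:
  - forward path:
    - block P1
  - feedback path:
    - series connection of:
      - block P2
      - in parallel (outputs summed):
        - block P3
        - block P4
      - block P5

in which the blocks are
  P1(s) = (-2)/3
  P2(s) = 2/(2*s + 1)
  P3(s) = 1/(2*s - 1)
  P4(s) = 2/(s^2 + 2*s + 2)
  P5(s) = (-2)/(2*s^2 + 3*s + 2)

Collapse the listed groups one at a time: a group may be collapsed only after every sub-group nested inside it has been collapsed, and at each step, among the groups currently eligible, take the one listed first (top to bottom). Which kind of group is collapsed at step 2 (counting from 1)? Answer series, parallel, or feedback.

[1] sum the parallel branches P3, P4
[2] cascade P2, (P3+P4), P5
[3] close the feedback loop around P1, (P2*(P3+P4)*P5)
Step 2: series.

Answer: series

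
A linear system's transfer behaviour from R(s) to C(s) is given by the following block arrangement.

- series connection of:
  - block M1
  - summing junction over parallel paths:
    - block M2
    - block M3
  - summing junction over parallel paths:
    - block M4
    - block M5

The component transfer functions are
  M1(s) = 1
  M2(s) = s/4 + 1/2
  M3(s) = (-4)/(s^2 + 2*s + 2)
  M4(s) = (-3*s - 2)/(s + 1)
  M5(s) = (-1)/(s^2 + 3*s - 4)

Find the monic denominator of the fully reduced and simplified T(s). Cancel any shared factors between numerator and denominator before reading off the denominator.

Step 1. parallel reduction of M2, M3 -> (s^3 + 4*s^2 + 6*s - 12)/(4*s^2 + 8*s + 8)
Step 2. parallel reduction of M4, M5 -> (-3*s^3 - 11*s^2 + 5*s + 7)/(s^3 + 4*s^2 - s - 4)
Step 3. multiply M1, (M2+M3), (M4+M5) (series) -> (-3*s^6 - 23*s^5 - 57*s^4 - 3*s^3 + 190*s^2 - 18*s - 84)/(4*s^5 + 24*s^4 + 36*s^3 + 8*s^2 - 40*s - 32)
No further cancellation is possible in the step-3 result, so that is T(s). Its denominator becomes monic after dividing by the leading coefficient 4.

Therefore the answer is s^5 + 6*s^4 + 9*s^3 + 2*s^2 - 10*s - 8.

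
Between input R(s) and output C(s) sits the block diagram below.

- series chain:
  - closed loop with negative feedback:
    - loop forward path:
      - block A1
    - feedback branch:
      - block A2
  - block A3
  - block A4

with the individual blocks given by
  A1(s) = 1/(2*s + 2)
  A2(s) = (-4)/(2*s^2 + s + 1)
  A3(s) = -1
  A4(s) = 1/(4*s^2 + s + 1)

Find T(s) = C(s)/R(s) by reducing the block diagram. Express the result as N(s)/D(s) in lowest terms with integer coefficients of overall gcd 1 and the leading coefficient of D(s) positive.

Step 1. apply the feedback formula to A1, A2 gives (2*s^2 + s + 1)/(4*s^3 + 6*s^2 + 4*s - 2)
Step 2. cascade [A1/(1+A1*A2)], A3, A4 - this is the overall T(s), already in the required normalized form

Therefore the answer is (-2*s^2 - s - 1)/(16*s^5 + 28*s^4 + 26*s^3 + 2*s^2 + 2*s - 2).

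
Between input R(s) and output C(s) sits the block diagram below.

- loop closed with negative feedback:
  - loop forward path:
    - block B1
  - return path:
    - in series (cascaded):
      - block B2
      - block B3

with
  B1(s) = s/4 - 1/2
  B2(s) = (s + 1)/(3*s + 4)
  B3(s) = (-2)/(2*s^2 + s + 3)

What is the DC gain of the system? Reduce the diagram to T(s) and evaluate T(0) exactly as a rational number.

Step 1 - multiply B2, B3 (series), giving (-2*s - 2)/(6*s^3 + 11*s^2 + 13*s + 12)
Step 2 - close the feedback loop around B1, (B2*B3), giving (6*s^4 - s^3 - 9*s^2 - 14*s - 24)/(24*s^3 + 42*s^2 + 54*s + 52)
DC gain: substitute s = 0 into T(s) from step 2: T(0) = -24/52 = -6/13.

Therefore the answer is -6/13.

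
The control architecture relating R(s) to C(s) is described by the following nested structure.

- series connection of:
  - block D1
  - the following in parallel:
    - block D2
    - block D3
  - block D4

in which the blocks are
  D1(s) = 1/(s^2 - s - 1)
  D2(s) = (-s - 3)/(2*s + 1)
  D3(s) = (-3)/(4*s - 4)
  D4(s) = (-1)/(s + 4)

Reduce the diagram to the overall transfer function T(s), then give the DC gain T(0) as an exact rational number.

First reduce the diagram to T(s).

1. sum the parallel branches D2, D3, giving (-4*s^2 - 14*s + 9)/(8*s^2 - 4*s - 4)
2. multiply D1, (D2+D3), D4 (series), giving (4*s^2 + 14*s - 9)/(8*s^5 + 20*s^4 - 56*s^3 - 24*s^2 + 36*s + 16)
The step-2 result is T(s). Setting s = 0: T(0) = -9/16.

Answer: -9/16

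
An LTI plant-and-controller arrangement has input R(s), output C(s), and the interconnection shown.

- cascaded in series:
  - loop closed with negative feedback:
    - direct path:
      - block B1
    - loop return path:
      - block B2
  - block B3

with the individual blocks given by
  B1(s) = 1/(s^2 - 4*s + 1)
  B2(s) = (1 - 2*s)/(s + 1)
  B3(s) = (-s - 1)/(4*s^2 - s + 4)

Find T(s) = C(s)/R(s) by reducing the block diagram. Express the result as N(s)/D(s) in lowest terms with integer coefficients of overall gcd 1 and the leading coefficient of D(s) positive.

Answer: (-s^2 - 2*s - 1)/(4*s^5 - 13*s^4 - 13*s^3 + s^2 - 22*s + 8)

Working:
(1) feedback reduction of B1, B2 = (s + 1)/(s^3 - 3*s^2 - 5*s + 2)
(2) cascade [B1/(1+B1*B2)], B3, giving the overall T(s)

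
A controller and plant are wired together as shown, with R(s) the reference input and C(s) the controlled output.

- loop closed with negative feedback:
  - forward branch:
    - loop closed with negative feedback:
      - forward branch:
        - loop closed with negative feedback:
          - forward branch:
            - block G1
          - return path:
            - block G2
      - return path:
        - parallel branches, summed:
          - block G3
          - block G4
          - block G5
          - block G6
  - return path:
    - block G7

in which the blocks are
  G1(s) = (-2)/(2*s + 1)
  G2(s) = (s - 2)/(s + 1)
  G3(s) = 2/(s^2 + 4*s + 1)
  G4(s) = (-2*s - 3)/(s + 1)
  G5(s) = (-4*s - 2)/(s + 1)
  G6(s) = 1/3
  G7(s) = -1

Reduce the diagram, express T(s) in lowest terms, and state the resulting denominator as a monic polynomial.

(1) collapse the loop (G1 forward, G2 return) -> (-2*s - 2)/(2*s^2 + s + 5)
(2) combine G3, G4, G5, G6 in parallel -> (-17*s^3 - 82*s^2 - 67*s - 8)/(3*s^3 + 15*s^2 + 15*s + 3)
(3) close the feedback loop around [G1/(1+G1*G2)], (G3+G4+G5+G6) -> (-6*s^3 - 30*s^2 - 30*s - 6)/(6*s^4 + 61*s^3 + 197*s^2 + 197*s + 31)
(4) close the feedback loop around [[G1/(1+G1*G2)]/(1+[G1/(1+G1*G2)]*(G3+G4+G5+G6))], G7 -> (-6*s^3 - 30*s^2 - 30*s - 6)/(6*s^4 + 67*s^3 + 227*s^2 + 227*s + 37)
The result of step 4 is T(s) in lowest terms. Its denominator has leading coefficient 6; dividing the denominator through by 6 makes it monic.

Final answer: s^4 + 67*s^3/6 + 227*s^2/6 + 227*s/6 + 37/6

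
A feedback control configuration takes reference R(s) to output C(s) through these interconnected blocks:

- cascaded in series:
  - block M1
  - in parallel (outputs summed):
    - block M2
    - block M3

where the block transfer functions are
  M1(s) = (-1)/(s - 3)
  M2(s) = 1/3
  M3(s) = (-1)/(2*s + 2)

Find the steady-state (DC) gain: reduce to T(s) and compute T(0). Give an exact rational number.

The answer is -1/18.

Reasoning:
[1] reduce the parallel group M2, M3, giving (2*s - 1)/(6*s + 6)
[2] multiply M1, (M2+M3) (series), giving (1 - 2*s)/(6*s^2 - 12*s - 18)
That last expression is T(s); at s = 0 only the constant terms survive, so T(0) = 1/(-18) = -1/18.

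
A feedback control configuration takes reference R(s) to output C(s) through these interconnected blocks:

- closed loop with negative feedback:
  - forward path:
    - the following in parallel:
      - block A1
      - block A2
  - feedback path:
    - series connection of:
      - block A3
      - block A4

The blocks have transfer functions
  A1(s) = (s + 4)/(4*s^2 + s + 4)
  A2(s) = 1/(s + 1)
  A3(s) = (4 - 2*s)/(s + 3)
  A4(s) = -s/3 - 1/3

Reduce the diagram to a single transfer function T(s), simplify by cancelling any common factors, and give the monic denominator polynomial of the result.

Answer: s^4 + 53*s^3/22 + 2*s^2 + 17*s/22 + 2/11

Working:
Step 1. combine A1, A2 in parallel gives (5*s^2 + 6*s + 8)/(4*s^3 + 5*s^2 + 5*s + 4)
Step 2. cascade A3, A4 gives (2*s^2 - 2*s - 4)/(3*s + 9)
Step 3. feedback reduction of (A1+A2), (A3*A4) gives (15*s^3 + 63*s^2 + 78*s + 72)/(22*s^4 + 53*s^3 + 44*s^2 + 17*s + 4)
The result of step 3 is T(s) in lowest terms. Its denominator has leading coefficient 22; dividing the denominator through by 22 makes it monic.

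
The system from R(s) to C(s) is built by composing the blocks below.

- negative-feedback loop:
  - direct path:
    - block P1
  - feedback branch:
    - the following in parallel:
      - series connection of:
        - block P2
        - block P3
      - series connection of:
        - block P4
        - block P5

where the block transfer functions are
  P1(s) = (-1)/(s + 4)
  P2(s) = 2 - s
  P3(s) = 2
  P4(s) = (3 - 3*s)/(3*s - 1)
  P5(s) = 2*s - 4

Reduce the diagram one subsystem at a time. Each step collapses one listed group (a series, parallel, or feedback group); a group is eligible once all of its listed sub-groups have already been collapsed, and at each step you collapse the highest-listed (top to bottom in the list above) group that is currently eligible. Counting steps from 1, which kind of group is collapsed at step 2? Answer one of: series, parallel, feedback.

The answer is series.

Reasoning:
(1) reduce the series chain P2, P3
(2) combine P4, P5 in series
(3) reduce the parallel group (P2*P3), (P4*P5)
(4) feedback reduction of P1, ((P2*P3)+(P4*P5))
Step 2: series.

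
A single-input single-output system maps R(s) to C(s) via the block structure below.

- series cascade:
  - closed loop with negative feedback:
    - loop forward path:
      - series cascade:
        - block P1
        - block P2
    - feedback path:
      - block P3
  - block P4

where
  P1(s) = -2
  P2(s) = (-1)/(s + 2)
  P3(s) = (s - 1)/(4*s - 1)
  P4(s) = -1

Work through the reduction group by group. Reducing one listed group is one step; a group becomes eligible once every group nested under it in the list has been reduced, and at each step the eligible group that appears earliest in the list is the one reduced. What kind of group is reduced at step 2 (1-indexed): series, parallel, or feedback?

Reducing step by step:

[1] cascade P1, P2
[2] apply the feedback formula to (P1*P2), P3
[3] combine [(P1*P2)/(1+(P1*P2)*P3)], P4 in series
Step 2 collapses a feedback group.

Answer: feedback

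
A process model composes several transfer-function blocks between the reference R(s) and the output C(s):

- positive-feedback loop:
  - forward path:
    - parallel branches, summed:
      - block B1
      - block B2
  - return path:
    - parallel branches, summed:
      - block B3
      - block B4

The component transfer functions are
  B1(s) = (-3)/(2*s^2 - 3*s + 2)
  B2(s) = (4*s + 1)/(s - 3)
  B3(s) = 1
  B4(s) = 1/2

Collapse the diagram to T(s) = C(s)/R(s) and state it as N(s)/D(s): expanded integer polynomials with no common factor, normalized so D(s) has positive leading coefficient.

Answer: (-16*s^3 + 20*s^2 - 4*s - 22)/(20*s^3 - 12*s^2 - 16*s + 45)

Working:
Step 1 - reduce the parallel group B1, B2; result (8*s^3 - 10*s^2 + 2*s + 11)/(2*s^3 - 9*s^2 + 11*s - 6)
Step 2 - sum the parallel branches B3, B4; result 3/2
Step 3 - reduce the feedback loop with forward (B1+B2) and return (B3+B4); the result is T(s) itself (integer coefficients, no common factor, positive leading denominator coefficient)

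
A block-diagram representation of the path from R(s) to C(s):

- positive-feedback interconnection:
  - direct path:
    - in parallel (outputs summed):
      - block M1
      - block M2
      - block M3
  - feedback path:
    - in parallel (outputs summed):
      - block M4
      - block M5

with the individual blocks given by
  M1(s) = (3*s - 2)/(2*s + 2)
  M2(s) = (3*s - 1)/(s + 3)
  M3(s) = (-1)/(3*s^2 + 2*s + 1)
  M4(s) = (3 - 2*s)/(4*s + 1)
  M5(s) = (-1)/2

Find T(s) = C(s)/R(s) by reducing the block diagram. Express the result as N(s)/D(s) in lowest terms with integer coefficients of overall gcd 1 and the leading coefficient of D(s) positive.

[1] combine M1, M2, M3 in parallel gives (27*s^4 + 51*s^3 + 5*s^2 - 13*s - 14)/(6*s^4 + 28*s^3 + 36*s^2 + 20*s + 6)
[2] parallel reduction of M4, M5 gives (5 - 8*s)/(8*s + 2)
[3] feedback reduction of (M1+M2+M3), (M4+M5); the result is T(s) itself (integer coefficients, no common factor, positive leading denominator coefficient)

Hence the answer: (216*s^5 + 462*s^4 + 142*s^3 - 94*s^2 - 138*s - 28)/(264*s^5 + 509*s^4 + 129*s^3 + 103*s^2 + 41*s + 82)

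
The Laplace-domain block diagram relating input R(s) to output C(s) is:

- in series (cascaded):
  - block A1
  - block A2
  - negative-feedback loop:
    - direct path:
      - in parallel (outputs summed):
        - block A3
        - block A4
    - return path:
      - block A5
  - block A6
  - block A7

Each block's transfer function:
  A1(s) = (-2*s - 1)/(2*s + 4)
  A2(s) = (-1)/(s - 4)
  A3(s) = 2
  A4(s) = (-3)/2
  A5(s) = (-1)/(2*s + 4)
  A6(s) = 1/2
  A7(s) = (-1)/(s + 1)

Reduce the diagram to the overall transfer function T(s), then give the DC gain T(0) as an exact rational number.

Reducing step by step:

[1] parallel reduction of A3, A4, giving 1/2
[2] feedback reduction of (A3+A4), A5, giving (2*s + 4)/(4*s + 7)
[3] cascade A1, A2, [(A3+A4)/(1+(A3+A4)*A5)], A6, A7, giving (-2*s - 1)/(8*s^3 - 10*s^2 - 74*s - 56)
Step 3 gives the overall T(s). Then T(0) = -1/(-56) = 1/56.

Answer: 1/56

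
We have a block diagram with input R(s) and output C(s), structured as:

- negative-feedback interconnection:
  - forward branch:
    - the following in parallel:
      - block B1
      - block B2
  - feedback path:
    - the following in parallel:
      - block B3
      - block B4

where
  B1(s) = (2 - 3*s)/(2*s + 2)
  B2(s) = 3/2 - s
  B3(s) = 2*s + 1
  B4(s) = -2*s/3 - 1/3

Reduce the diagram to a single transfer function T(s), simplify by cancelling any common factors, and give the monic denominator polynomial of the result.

(1) add B1, B2 (parallel): (-2*s^2 - 2*s + 5)/(2*s + 2)
(2) parallel reduction of B3, B4: 4*s/3 + 2/3
(3) feedback reduction of (B1+B2), (B3+B4): (6*s^2 + 6*s - 15)/(8*s^3 + 12*s^2 - 22*s - 16)
Step 3 gives the fully reduced T(s), with no common factor left to cancel. The denominator's leading coefficient is 8, so divide each of its coefficients by 8 to get the monic form.

Answer: s^3 + 3*s^2/2 - 11*s/4 - 2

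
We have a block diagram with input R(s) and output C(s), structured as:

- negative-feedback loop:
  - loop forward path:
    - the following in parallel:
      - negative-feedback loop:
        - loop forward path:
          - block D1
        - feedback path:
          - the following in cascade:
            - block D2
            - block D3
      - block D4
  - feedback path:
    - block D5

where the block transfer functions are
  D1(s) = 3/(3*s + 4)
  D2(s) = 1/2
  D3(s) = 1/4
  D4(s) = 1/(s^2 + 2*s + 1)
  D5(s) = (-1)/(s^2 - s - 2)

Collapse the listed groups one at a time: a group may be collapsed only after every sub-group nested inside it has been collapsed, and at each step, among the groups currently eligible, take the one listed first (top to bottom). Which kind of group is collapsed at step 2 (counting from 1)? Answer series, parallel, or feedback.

1. combine D2, D3 in series
2. apply the feedback formula to D1, (D2*D3)
3. add [D1/(1+D1*(D2*D3))], D4 (parallel)
4. collapse the loop (([D1/(1+D1*(D2*D3))]+D4) forward, D5 return)
So the answer for step 2 is feedback.

Therefore the answer is feedback.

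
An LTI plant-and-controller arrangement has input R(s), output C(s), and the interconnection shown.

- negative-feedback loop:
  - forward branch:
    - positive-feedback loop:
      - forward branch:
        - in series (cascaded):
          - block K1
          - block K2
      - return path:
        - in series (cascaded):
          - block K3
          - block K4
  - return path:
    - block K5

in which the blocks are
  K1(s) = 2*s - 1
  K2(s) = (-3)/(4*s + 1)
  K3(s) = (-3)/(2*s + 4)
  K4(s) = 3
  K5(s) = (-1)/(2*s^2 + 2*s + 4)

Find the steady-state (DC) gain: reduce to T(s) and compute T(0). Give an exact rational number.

The answer is 3/7.

Reasoning:
1. series reduction of K1, K2 -> (3 - 6*s)/(4*s + 1)
2. combine K3, K4 in series -> (-9)/(2*s + 4)
3. feedback reduction of (K1*K2), (K3*K4) -> (-12*s^2 - 18*s + 12)/(8*s^2 - 36*s + 31)
4. apply the feedback formula to [(K1*K2)/(1-(K1*K2)*(K3*K4))], K5 -> (-12*s^4 - 30*s^3 - 30*s^2 - 24*s + 24)/(8*s^4 - 28*s^3 + 17*s^2 - 32*s + 56)
DC gain: substitute s = 0 into T(s) from step 4: T(0) = 24/56 = 3/7.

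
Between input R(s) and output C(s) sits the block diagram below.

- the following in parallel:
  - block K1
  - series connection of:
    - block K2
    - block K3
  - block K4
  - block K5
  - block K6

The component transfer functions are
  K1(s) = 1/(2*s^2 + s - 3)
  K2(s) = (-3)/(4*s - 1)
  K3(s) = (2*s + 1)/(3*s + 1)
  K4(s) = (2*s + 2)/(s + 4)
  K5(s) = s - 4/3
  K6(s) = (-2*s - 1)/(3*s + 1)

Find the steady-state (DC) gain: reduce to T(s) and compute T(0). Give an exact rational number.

Reducing step by step:

[1] multiply K2, K3 (series); result (-6*s - 3)/(12*s^2 + s - 1)
[2] add K1, (K2*K3), K4, K5, K6 (parallel); result (72*s^6 + 330*s^5 - 419*s^4 - 886*s^3 + 680*s^2 + 373*s + 30)/(72*s^5 + 330*s^4 + 57*s^3 - 456*s^2 - 39*s + 36)
Evaluating the step-2 result (the overall T(s)) at s = 0 gives T(0) = 30/36 = 5/6.

Answer: 5/6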